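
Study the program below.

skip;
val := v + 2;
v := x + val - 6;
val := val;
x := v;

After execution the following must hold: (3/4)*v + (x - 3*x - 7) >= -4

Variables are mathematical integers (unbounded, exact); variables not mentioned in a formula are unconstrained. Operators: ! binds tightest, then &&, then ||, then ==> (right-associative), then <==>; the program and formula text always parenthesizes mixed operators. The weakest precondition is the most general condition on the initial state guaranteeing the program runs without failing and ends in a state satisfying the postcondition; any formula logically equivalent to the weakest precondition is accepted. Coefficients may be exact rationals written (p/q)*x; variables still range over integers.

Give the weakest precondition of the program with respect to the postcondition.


Working backward. After the program, the postcondition (3/4)*v + (x - 3*x - 7) >= -4 must hold; in canonical form it is (3/4)*v >= 2*x + 3.
Before x := v: (5/4)*v <= -3
Before val := val: (5/4)*v <= -3
Before v := x + val - 6: (5/4)*val + (5/4)*x <= 9/2
Before val := v + 2: (5/4)*v + (5/4)*x <= 2
Before skip: (5/4)*v + (5/4)*x <= 2
Answer: WP = (5/4)*v + (5/4)*x <= 2


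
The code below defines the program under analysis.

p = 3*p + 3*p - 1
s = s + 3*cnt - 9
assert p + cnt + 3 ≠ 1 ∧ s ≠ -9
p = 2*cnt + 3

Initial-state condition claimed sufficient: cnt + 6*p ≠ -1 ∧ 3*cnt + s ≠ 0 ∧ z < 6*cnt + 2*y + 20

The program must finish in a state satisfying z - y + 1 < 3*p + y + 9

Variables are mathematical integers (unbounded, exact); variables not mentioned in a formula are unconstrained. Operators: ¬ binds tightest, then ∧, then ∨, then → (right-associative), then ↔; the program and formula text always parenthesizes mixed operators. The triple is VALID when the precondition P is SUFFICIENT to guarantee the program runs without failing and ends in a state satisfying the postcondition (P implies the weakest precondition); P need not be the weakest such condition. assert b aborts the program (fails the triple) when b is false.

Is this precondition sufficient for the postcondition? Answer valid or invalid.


Working backward. After the program, the postcondition z - y + 1 < 3*p + y + 9 must hold; in canonical form it is z < 3*p + 2*y + 8.
Before p := 2*cnt + 3: z < 6*cnt + 2*y + 17
Before assert p + cnt + 3 ≠ 1 ∧ s ≠ -9: cnt + p ≠ -2 ∧ s ≠ -9 ∧ z < 6*cnt + 2*y + 17
Before s := s + 3*cnt - 9: cnt + p ≠ -2 ∧ 3*cnt + s ≠ 0 ∧ z < 6*cnt + 2*y + 17
Before p := 3*p + 3*p - 1: cnt + 6*p ≠ -1 ∧ 3*cnt + s ≠ 0 ∧ z < 6*cnt + 2*y + 17
The weakest precondition is cnt + 6*p ≠ -1 ∧ 3*cnt + s ≠ 0 ∧ z < 6*cnt + 2*y + 17.
Check whether cnt + 6*p ≠ -1 ∧ 3*cnt + s ≠ 0 ∧ z < 6*cnt + 2*y + 20 implies it.
Countermodel: at the initial state cnt = -2, p = 0, s = 7, y = 0, z = 5, the precondition holds but the weakest precondition fails.
Answer: invalid


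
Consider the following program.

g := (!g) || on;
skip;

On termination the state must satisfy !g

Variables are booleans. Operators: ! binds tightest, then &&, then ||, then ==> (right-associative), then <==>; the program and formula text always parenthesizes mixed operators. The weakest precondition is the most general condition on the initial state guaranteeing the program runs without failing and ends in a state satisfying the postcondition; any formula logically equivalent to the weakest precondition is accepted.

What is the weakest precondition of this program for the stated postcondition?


Working backward. After the program, !g must hold.
Before skip: !g
Before g := (!g) || on: !((!g) || on)
Answer: WP = !((!g) || on)


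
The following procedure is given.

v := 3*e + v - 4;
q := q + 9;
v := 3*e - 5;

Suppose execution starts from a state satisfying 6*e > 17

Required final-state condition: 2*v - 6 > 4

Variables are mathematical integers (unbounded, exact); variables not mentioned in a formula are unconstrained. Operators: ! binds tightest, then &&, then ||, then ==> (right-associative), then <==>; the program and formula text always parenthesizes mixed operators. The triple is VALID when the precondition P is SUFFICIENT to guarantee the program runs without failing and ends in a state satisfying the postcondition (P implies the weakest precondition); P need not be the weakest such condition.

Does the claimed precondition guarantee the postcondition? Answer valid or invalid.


Working backward. After the program, the postcondition 2*v - 6 > 4 must hold; in canonical form it is 2*v > 10.
Before v := 3*e - 5: 6*e > 20
Before q := q + 9: 6*e > 20
Before v := 3*e + v - 4: 6*e > 20
The weakest precondition is 6*e > 20.
Check whether 6*e > 17 implies it.
Countermodel: at the initial state e = 3, the precondition holds but the weakest precondition fails.
Answer: invalid


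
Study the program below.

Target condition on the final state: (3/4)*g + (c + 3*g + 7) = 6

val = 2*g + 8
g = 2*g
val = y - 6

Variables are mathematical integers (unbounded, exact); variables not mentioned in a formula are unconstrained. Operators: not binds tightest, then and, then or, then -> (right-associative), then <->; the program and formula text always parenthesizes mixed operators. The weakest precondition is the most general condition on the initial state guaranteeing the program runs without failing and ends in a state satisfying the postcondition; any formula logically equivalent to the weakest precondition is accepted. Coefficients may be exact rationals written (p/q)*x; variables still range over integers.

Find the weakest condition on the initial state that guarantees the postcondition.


Working backward. After the program, the postcondition (3/4)*g + (c + 3*g + 7) = 6 must hold; in canonical form it is c + (15/4)*g = -1.
Before val := y - 6: c + (15/4)*g = -1
Before g := 2*g: c + (15/2)*g = -1
Before val := 2*g + 8: c + (15/2)*g = -1
Answer: WP = c + (15/2)*g = -1


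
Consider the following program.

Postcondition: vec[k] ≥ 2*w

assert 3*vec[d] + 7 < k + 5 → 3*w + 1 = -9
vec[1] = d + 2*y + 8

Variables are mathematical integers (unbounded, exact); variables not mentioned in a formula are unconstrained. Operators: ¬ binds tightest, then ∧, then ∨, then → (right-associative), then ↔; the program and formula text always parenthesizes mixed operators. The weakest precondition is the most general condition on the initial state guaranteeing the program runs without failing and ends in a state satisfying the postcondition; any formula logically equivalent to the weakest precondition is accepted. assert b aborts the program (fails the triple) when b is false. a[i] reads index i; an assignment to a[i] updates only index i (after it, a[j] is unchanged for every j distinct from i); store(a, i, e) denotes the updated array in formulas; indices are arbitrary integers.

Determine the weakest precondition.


Working backward. After the program, vec[k] ≥ 2*w must hold.
Before vec[1] := d + 2*y + 8: store(vec, 1, d + 2*y + 8)[k] ≥ 2*w
Before assert 3*vec[d] + 7 < k + 5 → 3*w + 1 = -9: (3*vec[d] < k - 2 → 3*w = -10) ∧ store(vec, 1, d + 2*y + 8)[k] ≥ 2*w
Answer: WP = (3*vec[d] < k - 2 → 3*w = -10) ∧ store(vec, 1, d + 2*y + 8)[k] ≥ 2*w


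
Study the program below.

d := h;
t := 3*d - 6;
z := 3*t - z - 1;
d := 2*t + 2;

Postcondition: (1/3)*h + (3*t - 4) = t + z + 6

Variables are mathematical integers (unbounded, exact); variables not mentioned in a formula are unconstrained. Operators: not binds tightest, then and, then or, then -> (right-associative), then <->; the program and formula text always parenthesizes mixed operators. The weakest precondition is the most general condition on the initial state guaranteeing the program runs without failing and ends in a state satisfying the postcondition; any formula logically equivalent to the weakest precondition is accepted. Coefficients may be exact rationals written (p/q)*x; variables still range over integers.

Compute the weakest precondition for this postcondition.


Working backward. After the program, the postcondition (1/3)*h + (3*t - 4) = t + z + 6 must hold; in canonical form it is (1/3)*h + 2*t = z + 10.
Before d := 2*t + 2: (1/3)*h + 2*t = z + 10
Before z := 3*t - z - 1: (1/3)*h + z = t + 9
Before t := 3*d - 6: (1/3)*h + z = 3*d + 3
Before d := h: z = (8/3)*h + 3
Answer: WP = z = (8/3)*h + 3


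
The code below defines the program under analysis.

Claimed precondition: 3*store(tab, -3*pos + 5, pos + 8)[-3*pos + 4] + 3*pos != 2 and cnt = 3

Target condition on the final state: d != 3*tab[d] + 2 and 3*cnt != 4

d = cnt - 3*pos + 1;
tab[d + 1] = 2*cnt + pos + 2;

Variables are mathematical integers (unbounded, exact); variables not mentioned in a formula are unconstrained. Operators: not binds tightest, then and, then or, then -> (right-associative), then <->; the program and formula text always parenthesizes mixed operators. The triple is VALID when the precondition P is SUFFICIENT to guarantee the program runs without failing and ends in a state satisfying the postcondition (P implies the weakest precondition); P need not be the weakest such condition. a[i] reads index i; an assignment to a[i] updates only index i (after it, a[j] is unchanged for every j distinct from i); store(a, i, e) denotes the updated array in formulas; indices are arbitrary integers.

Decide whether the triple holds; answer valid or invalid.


Working backward. After the program, d != 3*tab[d] + 2 and 3*cnt != 4 must hold.
Before tab[d + 1] := 2*cnt + pos + 2: d != 3*store(tab, d + 1, 2*cnt + pos + 2)[d] + 2 and 3*cnt != 4
Before d := cnt - 3*pos + 1: cnt != 3*store(tab, cnt - 3*pos + 2, 2*cnt + pos + 2)[cnt - 3*pos + 1] + 3*pos + 1 and 3*cnt != 4
The weakest precondition is cnt != 3*store(tab, cnt - 3*pos + 2, 2*cnt + pos + 2)[cnt - 3*pos + 1] + 3*pos + 1 and 3*cnt != 4.
Check whether 3*store(tab, -3*pos + 5, pos + 8)[-3*pos + 4] + 3*pos != 2 and cnt = 3 implies it.
Every state satisfying the precondition satisfies the weakest precondition: the implication holds.
Answer: valid


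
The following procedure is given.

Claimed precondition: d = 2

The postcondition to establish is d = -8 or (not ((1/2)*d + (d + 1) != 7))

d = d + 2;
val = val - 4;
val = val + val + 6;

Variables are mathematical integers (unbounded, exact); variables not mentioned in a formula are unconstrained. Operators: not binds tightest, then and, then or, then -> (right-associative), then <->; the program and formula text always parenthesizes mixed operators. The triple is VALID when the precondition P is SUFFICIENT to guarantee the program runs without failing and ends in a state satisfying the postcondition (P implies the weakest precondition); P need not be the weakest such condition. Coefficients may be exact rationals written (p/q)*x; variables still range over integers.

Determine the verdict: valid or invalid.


Working backward. After the program, the postcondition d = -8 or (not ((1/2)*d + (d + 1) != 7)) must hold; in canonical form it is d = -8 or (not ((3/2)*d != 6)).
Before val := val + val + 6: d = -8 or (not ((3/2)*d != 6))
Before val := val - 4: d = -8 or (not ((3/2)*d != 6))
Before d := d + 2: d = -10 or (not ((3/2)*d != 3))
The weakest precondition is d = -10 or (not ((3/2)*d != 3)).
Check whether d = 2 implies it.
Every state satisfying the precondition satisfies the weakest precondition: the implication holds.
Answer: valid


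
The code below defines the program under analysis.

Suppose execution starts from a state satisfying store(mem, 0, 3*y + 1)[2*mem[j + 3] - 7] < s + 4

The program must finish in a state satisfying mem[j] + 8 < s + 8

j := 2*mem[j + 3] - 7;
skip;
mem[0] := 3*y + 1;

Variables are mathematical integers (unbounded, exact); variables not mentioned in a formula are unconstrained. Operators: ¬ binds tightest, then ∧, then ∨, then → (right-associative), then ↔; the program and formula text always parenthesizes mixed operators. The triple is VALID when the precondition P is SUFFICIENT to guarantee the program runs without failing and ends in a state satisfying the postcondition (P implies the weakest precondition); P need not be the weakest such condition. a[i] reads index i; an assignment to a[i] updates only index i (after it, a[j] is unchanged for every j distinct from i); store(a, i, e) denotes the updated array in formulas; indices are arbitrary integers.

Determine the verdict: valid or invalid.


Working backward. After the program, the postcondition mem[j] + 8 < s + 8 must hold; in canonical form it is mem[j] < s.
Before mem[0] := 3*y + 1: store(mem, 0, 3*y + 1)[j] < s
Before skip: store(mem, 0, 3*y + 1)[j] < s
Before j := 2*mem[j + 3] - 7: store(mem, 0, 3*y + 1)[2*mem[j + 3] - 7] < s
The weakest precondition is store(mem, 0, 3*y + 1)[2*mem[j + 3] - 7] < s.
Check whether store(mem, 0, 3*y + 1)[2*mem[j + 3] - 7] < s + 4 implies it.
Countermodel: at the initial state j = 2, mem = {[-30437] = 0, [0] = 2, [5] = -15215, elsewhere 2}, s = 0, y = 0, the precondition holds but the weakest precondition fails.
Answer: invalid


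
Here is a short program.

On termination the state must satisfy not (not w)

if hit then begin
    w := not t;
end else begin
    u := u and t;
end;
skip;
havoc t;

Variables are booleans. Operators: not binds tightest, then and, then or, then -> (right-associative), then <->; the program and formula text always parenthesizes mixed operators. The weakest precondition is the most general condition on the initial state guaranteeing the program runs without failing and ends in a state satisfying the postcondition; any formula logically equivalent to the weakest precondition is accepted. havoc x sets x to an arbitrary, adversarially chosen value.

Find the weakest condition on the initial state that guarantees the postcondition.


Working backward. After the program, the postcondition not (not w) must hold; in canonical form it is w.
Before havoc t: w
Before skip: w
Then branch requires not t; else branch requires w.
Before the if: (hit -> (not t)) and ((not hit) -> w)
Answer: WP = (hit -> (not t)) and ((not hit) -> w)


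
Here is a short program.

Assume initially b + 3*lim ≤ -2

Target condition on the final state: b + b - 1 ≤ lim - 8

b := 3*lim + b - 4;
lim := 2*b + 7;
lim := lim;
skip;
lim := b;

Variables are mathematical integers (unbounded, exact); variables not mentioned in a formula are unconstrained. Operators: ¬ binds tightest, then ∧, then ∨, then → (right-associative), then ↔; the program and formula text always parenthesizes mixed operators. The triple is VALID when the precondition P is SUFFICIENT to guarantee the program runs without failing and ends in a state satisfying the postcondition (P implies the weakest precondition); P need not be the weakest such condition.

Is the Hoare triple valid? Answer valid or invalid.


Working backward. After the program, the postcondition b + b - 1 ≤ lim - 8 must hold; in canonical form it is 2*b ≤ lim - 7.
Before lim := b: b ≤ -7
Before skip: b ≤ -7
Before lim := lim: b ≤ -7
Before lim := 2*b + 7: b ≤ -7
Before b := 3*lim + b - 4: b + 3*lim ≤ -3
The weakest precondition is b + 3*lim ≤ -3.
Check whether b + 3*lim ≤ -2 implies it.
Countermodel: at the initial state b = -2, lim = 0, the precondition holds but the weakest precondition fails.
Answer: invalid


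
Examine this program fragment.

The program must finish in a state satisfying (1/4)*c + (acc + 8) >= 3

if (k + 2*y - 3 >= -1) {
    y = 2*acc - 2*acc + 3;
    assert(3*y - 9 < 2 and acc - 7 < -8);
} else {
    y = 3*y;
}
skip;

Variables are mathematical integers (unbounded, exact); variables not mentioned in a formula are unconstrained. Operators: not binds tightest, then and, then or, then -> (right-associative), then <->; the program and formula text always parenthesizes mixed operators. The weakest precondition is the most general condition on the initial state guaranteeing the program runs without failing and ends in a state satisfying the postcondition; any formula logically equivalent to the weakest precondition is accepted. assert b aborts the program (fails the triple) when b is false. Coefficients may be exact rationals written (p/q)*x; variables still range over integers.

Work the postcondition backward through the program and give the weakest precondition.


Working backward. After the program, the postcondition (1/4)*c + (acc + 8) >= 3 must hold; in canonical form it is acc + (1/4)*c >= -5.
Before skip: acc + (1/4)*c >= -5
Then branch requires acc < -1 and acc + (1/4)*c >= -5; else branch requires acc + (1/4)*c >= -5.
Before the if: (k + 2*y >= 2 -> (acc < -1 and acc + (1/4)*c >= -5)) and ((not (k + 2*y >= 2)) -> acc + (1/4)*c >= -5)
Answer: WP = (k + 2*y >= 2 -> (acc < -1 and acc + (1/4)*c >= -5)) and ((not (k + 2*y >= 2)) -> acc + (1/4)*c >= -5)


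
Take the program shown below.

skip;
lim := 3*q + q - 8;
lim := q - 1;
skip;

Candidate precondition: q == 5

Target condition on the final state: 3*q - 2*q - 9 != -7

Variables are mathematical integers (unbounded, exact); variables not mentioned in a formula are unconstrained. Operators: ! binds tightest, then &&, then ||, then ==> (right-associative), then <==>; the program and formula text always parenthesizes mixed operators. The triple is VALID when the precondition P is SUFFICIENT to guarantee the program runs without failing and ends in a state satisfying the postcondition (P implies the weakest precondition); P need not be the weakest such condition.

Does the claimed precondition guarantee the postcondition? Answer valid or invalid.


Working backward. After the program, the postcondition 3*q - 2*q - 9 != -7 must hold; in canonical form it is q != 2.
Before skip: q != 2
Before lim := q - 1: q != 2
Before lim := 3*q + q - 8: q != 2
Before skip: q != 2
The weakest precondition is q != 2.
Check whether q == 5 implies it.
Every state satisfying the precondition satisfies the weakest precondition: the implication holds.
Answer: valid


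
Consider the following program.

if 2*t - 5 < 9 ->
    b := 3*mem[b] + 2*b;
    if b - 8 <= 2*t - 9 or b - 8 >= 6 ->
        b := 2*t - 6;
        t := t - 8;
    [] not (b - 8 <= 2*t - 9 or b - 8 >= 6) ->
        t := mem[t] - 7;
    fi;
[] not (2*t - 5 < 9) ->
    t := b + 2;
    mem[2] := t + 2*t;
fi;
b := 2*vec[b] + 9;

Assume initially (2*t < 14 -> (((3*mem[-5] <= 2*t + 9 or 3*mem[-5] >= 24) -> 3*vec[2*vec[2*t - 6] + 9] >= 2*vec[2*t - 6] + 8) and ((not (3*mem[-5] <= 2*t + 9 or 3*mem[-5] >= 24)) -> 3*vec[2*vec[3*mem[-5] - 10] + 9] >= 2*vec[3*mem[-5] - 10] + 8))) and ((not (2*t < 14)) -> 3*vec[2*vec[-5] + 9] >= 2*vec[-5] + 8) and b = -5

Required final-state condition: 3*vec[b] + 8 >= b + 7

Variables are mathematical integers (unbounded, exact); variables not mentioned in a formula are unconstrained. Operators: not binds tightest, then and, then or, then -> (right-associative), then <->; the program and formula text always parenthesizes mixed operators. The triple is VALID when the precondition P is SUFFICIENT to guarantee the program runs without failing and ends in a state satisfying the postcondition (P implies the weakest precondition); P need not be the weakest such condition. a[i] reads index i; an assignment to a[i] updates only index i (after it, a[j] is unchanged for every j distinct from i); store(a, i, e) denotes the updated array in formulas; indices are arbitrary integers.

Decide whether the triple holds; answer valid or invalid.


Working backward. After the program, the postcondition 3*vec[b] + 8 >= b + 7 must hold; in canonical form it is 3*vec[b] >= b - 1.
Before b := 2*vec[b] + 9: 3*vec[2*vec[b] + 9] >= 2*vec[b] + 8
Then branch requires ((3*mem[b] + 2*b <= 2*t - 1 or 3*mem[b] + 2*b >= 14) -> 3*vec[2*vec[2*t - 6] + 9] >= 2*vec[2*t - 6] + 8) and ((not (3*mem[b] + 2*b <= 2*t - 1 or 3*mem[b] + 2*b >= 14)) -> 3*vec[2*vec[3*mem[b] + 2*b] + 9] >= 2*vec[3*mem[b] + 2*b] + 8); else branch requires 3*vec[2*vec[b] + 9] >= 2*vec[b] + 8.
Before the if: (2*t < 14 -> (((3*mem[b] + 2*b <= 2*t - 1 or 3*mem[b] + 2*b >= 14) -> 3*vec[2*vec[2*t - 6] + 9] >= 2*vec[2*t - 6] + 8) and ((not (3*mem[b] + 2*b <= 2*t - 1 or 3*mem[b] + 2*b >= 14)) -> 3*vec[2*vec[3*mem[b] + 2*b] + 9] >= 2*vec[3*mem[b] + 2*b] + 8))) and ((not (2*t < 14)) -> 3*vec[2*vec[b] + 9] >= 2*vec[b] + 8)
The weakest precondition is (2*t < 14 -> (((3*mem[b] + 2*b <= 2*t - 1 or 3*mem[b] + 2*b >= 14) -> 3*vec[2*vec[2*t - 6] + 9] >= 2*vec[2*t - 6] + 8) and ((not (3*mem[b] + 2*b <= 2*t - 1 or 3*mem[b] + 2*b >= 14)) -> 3*vec[2*vec[3*mem[b] + 2*b] + 9] >= 2*vec[3*mem[b] + 2*b] + 8))) and ((not (2*t < 14)) -> 3*vec[2*vec[b] + 9] >= 2*vec[b] + 8).
Check whether (2*t < 14 -> (((3*mem[-5] <= 2*t + 9 or 3*mem[-5] >= 24) -> 3*vec[2*vec[2*t - 6] + 9] >= 2*vec[2*t - 6] + 8) and ((not (3*mem[-5] <= 2*t + 9 or 3*mem[-5] >= 24)) -> 3*vec[2*vec[3*mem[-5] - 10] + 9] >= 2*vec[3*mem[-5] - 10] + 8))) and ((not (2*t < 14)) -> 3*vec[2*vec[-5] + 9] >= 2*vec[-5] + 8) and b = -5 implies it.
Every state satisfying the precondition satisfies the weakest precondition: the implication holds.
Answer: valid


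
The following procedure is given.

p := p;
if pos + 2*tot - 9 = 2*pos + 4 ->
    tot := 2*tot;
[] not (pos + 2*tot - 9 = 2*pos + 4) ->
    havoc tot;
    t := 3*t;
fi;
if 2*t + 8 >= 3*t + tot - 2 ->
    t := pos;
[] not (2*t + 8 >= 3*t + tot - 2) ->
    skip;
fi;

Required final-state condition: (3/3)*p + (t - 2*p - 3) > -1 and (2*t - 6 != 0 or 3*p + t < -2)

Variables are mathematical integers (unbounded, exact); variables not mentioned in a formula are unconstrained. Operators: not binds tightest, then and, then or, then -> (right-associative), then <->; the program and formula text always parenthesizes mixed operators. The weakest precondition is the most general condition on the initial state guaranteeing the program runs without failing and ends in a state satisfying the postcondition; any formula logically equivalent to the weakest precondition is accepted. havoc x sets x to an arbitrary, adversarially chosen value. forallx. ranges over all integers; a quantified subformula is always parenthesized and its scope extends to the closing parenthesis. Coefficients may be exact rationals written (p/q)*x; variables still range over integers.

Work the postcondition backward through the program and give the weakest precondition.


Working backward. After the program, the postcondition (3/3)*p + (t - 2*p - 3) > -1 and (2*t - 6 != 0 or 3*p + t < -2) must hold; in canonical form it is t > p + 2 and (2*t != 6 or 3*p + t < -2).
Then branch requires pos > p + 2 and (2*pos != 6 or 3*p + pos < -2); else branch requires t > p + 2 and (2*t != 6 or 3*p + t < -2).
Before the if: (t + tot <= 10 -> (pos > p + 2 and (2*pos != 6 or 3*p + pos < -2))) and ((not (t + tot <= 10)) -> (t > p + 2 and (2*t != 6 or 3*p + t < -2)))
Then branch requires (t + 2*tot <= 10 -> (pos > p + 2 and (2*pos != 6 or 3*p + pos < -2))) and ((not (t + 2*tot <= 10)) -> (t > p + 2 and (2*t != 6 or 3*p + t < -2))); else branch requires forall tot_1. ((3*t + tot_1 <= 10 -> (pos > p + 2 and (2*pos != 6 or 3*p + pos < -2))) and ((not (3*t + tot_1 <= 10)) -> (3*t > p + 2 and (6*t != 6 or 3*p + 3*t < -2)))).
Before the if: (2*tot = pos + 13 -> ((t + 2*tot <= 10 -> (pos > p + 2 and (2*pos != 6 or 3*p + pos < -2))) and ((not (t + 2*tot <= 10)) -> (t > p + 2 and (2*t != 6 or 3*p + t < -2))))) and ((not (2*tot = pos + 13)) -> (forall tot_1. ((3*t + tot_1 <= 10 -> (pos > p + 2 and (2*pos != 6 or 3*p + pos < -2))) and ((not (3*t + tot_1 <= 10)) -> (3*t > p + 2 and (6*t != 6 or 3*p + 3*t < -2))))))
Before p := p: (2*tot = pos + 13 -> ((t + 2*tot <= 10 -> (pos > p + 2 and (2*pos != 6 or 3*p + pos < -2))) and ((not (t + 2*tot <= 10)) -> (t > p + 2 and (2*t != 6 or 3*p + t < -2))))) and ((not (2*tot = pos + 13)) -> (forall tot_1. ((3*t + tot_1 <= 10 -> (pos > p + 2 and (2*pos != 6 or 3*p + pos < -2))) and ((not (3*t + tot_1 <= 10)) -> (3*t > p + 2 and (6*t != 6 or 3*p + 3*t < -2))))))
Answer: WP = (2*tot = pos + 13 -> ((t + 2*tot <= 10 -> (pos > p + 2 and (2*pos != 6 or 3*p + pos < -2))) and ((not (t + 2*tot <= 10)) -> (t > p + 2 and (2*t != 6 or 3*p + t < -2))))) and ((not (2*tot = pos + 13)) -> (forall tot_1. ((3*t + tot_1 <= 10 -> (pos > p + 2 and (2*pos != 6 or 3*p + pos < -2))) and ((not (3*t + tot_1 <= 10)) -> (3*t > p + 2 and (6*t != 6 or 3*p + 3*t < -2))))))


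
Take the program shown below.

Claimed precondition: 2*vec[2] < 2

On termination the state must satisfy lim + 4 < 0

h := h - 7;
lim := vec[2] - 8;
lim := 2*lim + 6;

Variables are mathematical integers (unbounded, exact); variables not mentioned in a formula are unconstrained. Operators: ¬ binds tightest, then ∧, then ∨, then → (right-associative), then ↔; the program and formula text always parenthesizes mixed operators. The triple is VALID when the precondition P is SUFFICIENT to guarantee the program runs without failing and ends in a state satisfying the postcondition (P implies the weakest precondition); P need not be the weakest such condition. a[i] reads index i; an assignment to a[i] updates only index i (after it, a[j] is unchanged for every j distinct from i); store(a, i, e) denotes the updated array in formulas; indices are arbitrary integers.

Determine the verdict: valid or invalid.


Working backward. After the program, the postcondition lim + 4 < 0 must hold; in canonical form it is lim < -4.
Before lim := 2*lim + 6: 2*lim < -10
Before lim := vec[2] - 8: 2*vec[2] < 6
Before h := h - 7: 2*vec[2] < 6
The weakest precondition is 2*vec[2] < 6.
Check whether 2*vec[2] < 2 implies it.
Every state satisfying the precondition satisfies the weakest precondition: the implication holds.
Answer: valid


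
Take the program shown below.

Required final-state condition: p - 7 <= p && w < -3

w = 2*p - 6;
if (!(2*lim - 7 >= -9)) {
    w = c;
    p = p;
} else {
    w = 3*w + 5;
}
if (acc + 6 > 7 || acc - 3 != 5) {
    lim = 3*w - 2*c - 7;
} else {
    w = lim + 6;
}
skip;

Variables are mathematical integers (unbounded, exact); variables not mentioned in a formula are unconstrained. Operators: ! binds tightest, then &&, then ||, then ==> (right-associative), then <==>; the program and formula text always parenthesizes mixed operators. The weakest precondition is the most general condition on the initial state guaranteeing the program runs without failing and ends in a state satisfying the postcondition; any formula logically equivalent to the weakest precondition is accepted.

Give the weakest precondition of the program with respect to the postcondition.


Working backward. After the program, the postcondition p - 7 <= p && w < -3 must hold; in canonical form it is w < -3.
Before skip: w < -3
Then branch requires w < -3; else branch requires lim < -9.
Before the if: ((acc > 1 || acc != 8) ==> w < -3) && ((!(acc > 1 || acc != 8)) ==> lim < -9)
Then branch requires ((acc > 1 || acc != 8) ==> c < -3) && ((!(acc > 1 || acc != 8)) ==> lim < -9); else branch requires ((acc > 1 || acc != 8) ==> 3*w < -8) && ((!(acc > 1 || acc != 8)) ==> lim < -9).
Before the if: ((!(2*lim >= -2)) ==> (((acc > 1 || acc != 8) ==> c < -3) && ((!(acc > 1 || acc != 8)) ==> lim < -9))) && (2*lim >= -2 ==> (((acc > 1 || acc != 8) ==> 3*w < -8) && ((!(acc > 1 || acc != 8)) ==> lim < -9)))
Before w := 2*p - 6: ((!(2*lim >= -2)) ==> (((acc > 1 || acc != 8) ==> c < -3) && ((!(acc > 1 || acc != 8)) ==> lim < -9))) && (2*lim >= -2 ==> (((acc > 1 || acc != 8) ==> 6*p < 10) && ((!(acc > 1 || acc != 8)) ==> lim < -9)))
Answer: WP = ((!(2*lim >= -2)) ==> (((acc > 1 || acc != 8) ==> c < -3) && ((!(acc > 1 || acc != 8)) ==> lim < -9))) && (2*lim >= -2 ==> (((acc > 1 || acc != 8) ==> 6*p < 10) && ((!(acc > 1 || acc != 8)) ==> lim < -9)))


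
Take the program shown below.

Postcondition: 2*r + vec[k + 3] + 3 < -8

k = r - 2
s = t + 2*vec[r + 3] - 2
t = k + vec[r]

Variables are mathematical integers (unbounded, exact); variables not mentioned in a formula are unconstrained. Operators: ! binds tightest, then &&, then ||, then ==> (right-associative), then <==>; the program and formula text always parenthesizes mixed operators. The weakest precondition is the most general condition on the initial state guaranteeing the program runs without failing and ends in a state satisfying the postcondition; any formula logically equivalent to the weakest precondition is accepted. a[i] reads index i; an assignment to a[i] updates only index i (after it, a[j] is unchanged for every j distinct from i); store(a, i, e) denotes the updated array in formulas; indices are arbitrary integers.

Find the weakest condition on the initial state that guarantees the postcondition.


Working backward. After the program, the postcondition 2*r + vec[k + 3] + 3 < -8 must hold; in canonical form it is vec[k + 3] + 2*r < -11.
Before t := k + vec[r]: vec[k + 3] + 2*r < -11
Before s := t + 2*vec[r + 3] - 2: vec[k + 3] + 2*r < -11
Before k := r - 2: vec[r + 1] + 2*r < -11
Answer: WP = vec[r + 1] + 2*r < -11


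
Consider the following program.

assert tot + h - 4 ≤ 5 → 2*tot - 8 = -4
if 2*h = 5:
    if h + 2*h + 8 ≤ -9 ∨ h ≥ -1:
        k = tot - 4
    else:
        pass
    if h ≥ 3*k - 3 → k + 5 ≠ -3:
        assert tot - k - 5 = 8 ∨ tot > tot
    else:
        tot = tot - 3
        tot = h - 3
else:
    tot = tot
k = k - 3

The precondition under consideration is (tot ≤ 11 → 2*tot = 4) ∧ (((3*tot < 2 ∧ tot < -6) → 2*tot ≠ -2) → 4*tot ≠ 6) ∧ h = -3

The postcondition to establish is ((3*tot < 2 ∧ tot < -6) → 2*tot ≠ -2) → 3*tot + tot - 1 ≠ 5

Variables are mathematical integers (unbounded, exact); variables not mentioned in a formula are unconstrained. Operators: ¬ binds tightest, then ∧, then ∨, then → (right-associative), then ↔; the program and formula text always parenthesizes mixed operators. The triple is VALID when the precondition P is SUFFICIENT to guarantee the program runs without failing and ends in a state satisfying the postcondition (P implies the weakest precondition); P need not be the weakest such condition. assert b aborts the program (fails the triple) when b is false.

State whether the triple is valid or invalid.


Working backward. After the program, the postcondition ((3*tot < 2 ∧ tot < -6) → 2*tot ≠ -2) → 3*tot + tot - 1 ≠ 5 must hold; in canonical form it is ((3*tot < 2 ∧ tot < -6) → 2*tot ≠ -2) → 4*tot ≠ 6.
Before k := k - 3: ((3*tot < 2 ∧ tot < -6) → 2*tot ≠ -2) → 4*tot ≠ 6
Then branch requires ((3*h ≤ -17 ∨ h ≥ -1) → ((¬(h ≥ 3*tot - 15 → tot ≠ -4)) ∧ ((¬(h ≥ 3*tot - 15 → tot ≠ -4)) → (((3*h < 11 ∧ h < -3) → 2*h ≠ 4) → 4*h ≠ 18)))) ∧ ((¬(3*h ≤ -17 ∨ h ≥ -1)) → (((h ≥ 3*k - 3 → k ≠ -8) → (tot = k + 13 ∧ (((3*tot < 2 ∧ tot < -6) → 2*tot ≠ -2) → 4*tot ≠ 6))) ∧ ((¬(h ≥ 3*k - 3 → k ≠ -8)) → (((3*h < 11 ∧ h < -3) → 2*h ≠ 4) → 4*h ≠ 18)))); else branch requires ((3*tot < 2 ∧ tot < -6) → 2*tot ≠ -2) → 4*tot ≠ 6.
Before the if: (2*h = 5 → (((3*h ≤ -17 ∨ h ≥ -1) → ((¬(h ≥ 3*tot - 15 → tot ≠ -4)) ∧ ((¬(h ≥ 3*tot - 15 → tot ≠ -4)) → (((3*h < 11 ∧ h < -3) → 2*h ≠ 4) → 4*h ≠ 18)))) ∧ ((¬(3*h ≤ -17 ∨ h ≥ -1)) → (((h ≥ 3*k - 3 → k ≠ -8) → (tot = k + 13 ∧ (((3*tot < 2 ∧ tot < -6) → 2*tot ≠ -2) → 4*tot ≠ 6))) ∧ ((¬(h ≥ 3*k - 3 → k ≠ -8)) → (((3*h < 11 ∧ h < -3) → 2*h ≠ 4) → 4*h ≠ 18)))))) ∧ ((¬(2*h = 5)) → (((3*tot < 2 ∧ tot < -6) → 2*tot ≠ -2) → 4*tot ≠ 6))
Before assert tot + h - 4 ≤ 5 → 2*tot - 8 = -4: (h + tot ≤ 9 → 2*tot = 4) ∧ (2*h = 5 → (((3*h ≤ -17 ∨ h ≥ -1) → ((¬(h ≥ 3*tot - 15 → tot ≠ -4)) ∧ ((¬(h ≥ 3*tot - 15 → tot ≠ -4)) → (((3*h < 11 ∧ h < -3) → 2*h ≠ 4) → 4*h ≠ 18)))) ∧ ((¬(3*h ≤ -17 ∨ h ≥ -1)) → (((h ≥ 3*k - 3 → k ≠ -8) → (tot = k + 13 ∧ (((3*tot < 2 ∧ tot < -6) → 2*tot ≠ -2) → 4*tot ≠ 6))) ∧ ((¬(h ≥ 3*k - 3 → k ≠ -8)) → (((3*h < 11 ∧ h < -3) → 2*h ≠ 4) → 4*h ≠ 18)))))) ∧ ((¬(2*h = 5)) → (((3*tot < 2 ∧ tot < -6) → 2*tot ≠ -2) → 4*tot ≠ 6))
The weakest precondition is (h + tot ≤ 9 → 2*tot = 4) ∧ (2*h = 5 → (((3*h ≤ -17 ∨ h ≥ -1) → ((¬(h ≥ 3*tot - 15 → tot ≠ -4)) ∧ ((¬(h ≥ 3*tot - 15 → tot ≠ -4)) → (((3*h < 11 ∧ h < -3) → 2*h ≠ 4) → 4*h ≠ 18)))) ∧ ((¬(3*h ≤ -17 ∨ h ≥ -1)) → (((h ≥ 3*k - 3 → k ≠ -8) → (tot = k + 13 ∧ (((3*tot < 2 ∧ tot < -6) → 2*tot ≠ -2) → 4*tot ≠ 6))) ∧ ((¬(h ≥ 3*k - 3 → k ≠ -8)) → (((3*h < 11 ∧ h < -3) → 2*h ≠ 4) → 4*h ≠ 18)))))) ∧ ((¬(2*h = 5)) → (((3*tot < 2 ∧ tot < -6) → 2*tot ≠ -2) → 4*tot ≠ 6)).
Check whether (tot ≤ 11 → 2*tot = 4) ∧ (((3*tot < 2 ∧ tot < -6) → 2*tot ≠ -2) → 4*tot ≠ 6) ∧ h = -3 implies it.
Countermodel: at the initial state h = -3, k = 0, tot = 12, the precondition holds but the weakest precondition fails.
Answer: invalid


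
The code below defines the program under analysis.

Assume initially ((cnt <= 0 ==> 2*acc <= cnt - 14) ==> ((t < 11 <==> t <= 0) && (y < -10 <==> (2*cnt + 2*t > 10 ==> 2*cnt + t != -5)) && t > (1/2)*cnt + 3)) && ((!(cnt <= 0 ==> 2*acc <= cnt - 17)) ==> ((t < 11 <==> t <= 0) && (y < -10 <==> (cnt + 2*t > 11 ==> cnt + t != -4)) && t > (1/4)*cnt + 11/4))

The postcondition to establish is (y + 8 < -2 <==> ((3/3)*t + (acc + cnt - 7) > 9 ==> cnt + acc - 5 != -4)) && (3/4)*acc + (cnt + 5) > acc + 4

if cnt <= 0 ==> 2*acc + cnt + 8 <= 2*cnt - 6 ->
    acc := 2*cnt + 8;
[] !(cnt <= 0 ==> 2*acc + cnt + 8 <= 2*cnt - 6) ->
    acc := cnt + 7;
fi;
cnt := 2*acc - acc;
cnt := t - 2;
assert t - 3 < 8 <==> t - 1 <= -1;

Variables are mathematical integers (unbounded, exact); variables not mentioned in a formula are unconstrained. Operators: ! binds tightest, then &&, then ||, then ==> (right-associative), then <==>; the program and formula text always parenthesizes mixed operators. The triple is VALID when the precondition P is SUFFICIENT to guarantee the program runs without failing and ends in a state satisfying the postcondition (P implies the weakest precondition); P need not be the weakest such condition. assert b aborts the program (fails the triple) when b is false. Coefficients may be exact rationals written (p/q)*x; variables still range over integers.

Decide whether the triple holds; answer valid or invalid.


Working backward. After the program, the postcondition (y + 8 < -2 <==> ((3/3)*t + (acc + cnt - 7) > 9 ==> cnt + acc - 5 != -4)) && (3/4)*acc + (cnt + 5) > acc + 4 must hold; in canonical form it is (y < -10 <==> (acc + cnt + t > 16 ==> acc + cnt != 1)) && cnt > (1/4)*acc - 1.
Before assert t - 3 < 8 <==> t - 1 <= -1: (t < 11 <==> t <= 0) && (y < -10 <==> (acc + cnt + t > 16 ==> acc + cnt != 1)) && cnt > (1/4)*acc - 1
Before cnt := t - 2: (t < 11 <==> t <= 0) && (y < -10 <==> (acc + 2*t > 18 ==> acc + t != 3)) && t > (1/4)*acc + 1
Before cnt := 2*acc - acc: (t < 11 <==> t <= 0) && (y < -10 <==> (acc + 2*t > 18 ==> acc + t != 3)) && t > (1/4)*acc + 1
Then branch requires (t < 11 <==> t <= 0) && (y < -10 <==> (2*cnt + 2*t > 10 ==> 2*cnt + t != -5)) && t > (1/2)*cnt + 3; else branch requires (t < 11 <==> t <= 0) && (y < -10 <==> (cnt + 2*t > 11 ==> cnt + t != -4)) && t > (1/4)*cnt + 11/4.
Before the if: ((cnt <= 0 ==> 2*acc <= cnt - 14) ==> ((t < 11 <==> t <= 0) && (y < -10 <==> (2*cnt + 2*t > 10 ==> 2*cnt + t != -5)) && t > (1/2)*cnt + 3)) && ((!(cnt <= 0 ==> 2*acc <= cnt - 14)) ==> ((t < 11 <==> t <= 0) && (y < -10 <==> (cnt + 2*t > 11 ==> cnt + t != -4)) && t > (1/4)*cnt + 11/4))
The weakest precondition is ((cnt <= 0 ==> 2*acc <= cnt - 14) ==> ((t < 11 <==> t <= 0) && (y < -10 <==> (2*cnt + 2*t > 10 ==> 2*cnt + t != -5)) && t > (1/2)*cnt + 3)) && ((!(cnt <= 0 ==> 2*acc <= cnt - 14)) ==> ((t < 11 <==> t <= 0) && (y < -10 <==> (cnt + 2*t > 11 ==> cnt + t != -4)) && t > (1/4)*cnt + 11/4)).
Check whether ((cnt <= 0 ==> 2*acc <= cnt - 14) ==> ((t < 11 <==> t <= 0) && (y < -10 <==> (2*cnt + 2*t > 10 ==> 2*cnt + t != -5)) && t > (1/2)*cnt + 3)) && ((!(cnt <= 0 ==> 2*acc <= cnt - 17)) ==> ((t < 11 <==> t <= 0) && (y < -10 <==> (cnt + 2*t > 11 ==> cnt + t != -4)) && t > (1/4)*cnt + 11/4)) implies it.
Every state satisfying the precondition satisfies the weakest precondition: the implication holds.
Answer: valid


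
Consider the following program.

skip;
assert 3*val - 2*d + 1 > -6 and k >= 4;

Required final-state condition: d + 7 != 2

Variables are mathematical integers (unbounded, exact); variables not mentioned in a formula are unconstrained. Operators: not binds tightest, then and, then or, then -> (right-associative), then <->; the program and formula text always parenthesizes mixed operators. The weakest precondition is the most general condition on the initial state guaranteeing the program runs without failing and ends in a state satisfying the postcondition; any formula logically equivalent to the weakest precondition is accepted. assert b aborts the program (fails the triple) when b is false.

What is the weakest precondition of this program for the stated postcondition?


Working backward. After the program, the postcondition d + 7 != 2 must hold; in canonical form it is d != -5.
Before assert 3*val - 2*d + 1 > -6 and k >= 4: 3*val > 2*d - 7 and k >= 4 and d != -5
Before skip: 3*val > 2*d - 7 and k >= 4 and d != -5
Answer: WP = 3*val > 2*d - 7 and k >= 4 and d != -5


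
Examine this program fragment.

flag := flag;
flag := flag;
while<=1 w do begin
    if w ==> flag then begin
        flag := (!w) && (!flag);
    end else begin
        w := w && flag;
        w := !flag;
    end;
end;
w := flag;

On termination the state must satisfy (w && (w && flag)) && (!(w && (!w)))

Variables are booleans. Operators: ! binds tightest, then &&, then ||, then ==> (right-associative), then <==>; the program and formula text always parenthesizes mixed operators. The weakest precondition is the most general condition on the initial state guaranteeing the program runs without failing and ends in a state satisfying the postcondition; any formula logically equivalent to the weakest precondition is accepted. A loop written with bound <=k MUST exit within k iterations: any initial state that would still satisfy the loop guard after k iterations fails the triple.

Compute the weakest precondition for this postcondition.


Working backward. After the program, the postcondition (w && (w && flag)) && (!(w && (!w))) must hold; in canonical form it is w && flag.
Before w := flag: flag
Before the loop (bound <=1), unroll the exhaustion recursion (WP_0 = exit-now case; WP_j = one more guarded iteration, up to j = 1):
  WP_0: (!w) && flag
  WP_1: (w ==> (((w ==> flag) ==> ((!w) && (!flag))) && ((!(w ==> flag)) ==> flag))) && ((!w) ==> flag)
So before the loop: (w ==> (((w ==> flag) ==> ((!w) && (!flag))) && ((!(w ==> flag)) ==> flag))) && ((!w) ==> flag)
Before flag := flag: (w ==> (((w ==> flag) ==> ((!w) && (!flag))) && ((!(w ==> flag)) ==> flag))) && ((!w) ==> flag)
Before flag := flag: (w ==> (((w ==> flag) ==> ((!w) && (!flag))) && ((!(w ==> flag)) ==> flag))) && ((!w) ==> flag)
Answer: WP = (w ==> (((w ==> flag) ==> ((!w) && (!flag))) && ((!(w ==> flag)) ==> flag))) && ((!w) ==> flag)


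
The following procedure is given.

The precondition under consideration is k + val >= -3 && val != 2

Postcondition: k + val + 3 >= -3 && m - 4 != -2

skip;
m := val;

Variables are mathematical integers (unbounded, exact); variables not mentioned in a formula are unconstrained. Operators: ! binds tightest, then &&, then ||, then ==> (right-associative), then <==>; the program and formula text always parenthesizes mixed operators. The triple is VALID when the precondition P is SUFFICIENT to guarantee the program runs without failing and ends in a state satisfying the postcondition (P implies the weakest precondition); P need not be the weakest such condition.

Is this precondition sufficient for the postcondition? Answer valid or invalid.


Working backward. After the program, the postcondition k + val + 3 >= -3 && m - 4 != -2 must hold; in canonical form it is k + val >= -6 && m != 2.
Before m := val: k + val >= -6 && val != 2
Before skip: k + val >= -6 && val != 2
The weakest precondition is k + val >= -6 && val != 2.
Check whether k + val >= -3 && val != 2 implies it.
Every state satisfying the precondition satisfies the weakest precondition: the implication holds.
Answer: valid
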